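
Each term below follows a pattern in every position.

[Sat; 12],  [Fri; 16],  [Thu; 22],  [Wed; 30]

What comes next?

[Tue; 40]

For the day, runs backward through the weekdays Mon→Sun: Sat, Fri, Thu, Wed → Tue.
Second value: differences are 4, 6, 8, … (increasing by 2 each time); 12, 16, 22, 30 → 40.
Putting it together: [Tue; 40].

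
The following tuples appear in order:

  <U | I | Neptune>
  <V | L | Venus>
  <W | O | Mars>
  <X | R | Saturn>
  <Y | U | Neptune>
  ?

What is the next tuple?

First letter: letters move forward 1 place in the alphabet, so U, V, W, X, Y → Z.
Second letter: I, L, O, R, U → X (letters move forward 3 places in the alphabet).
Planet goes Neptune, Venus, Mars, Saturn, Neptune → Venus (repeats Neptune → Venus → Mars → Saturn).
So the next tuple is <Z | X | Venus>.

<Z | X | Venus>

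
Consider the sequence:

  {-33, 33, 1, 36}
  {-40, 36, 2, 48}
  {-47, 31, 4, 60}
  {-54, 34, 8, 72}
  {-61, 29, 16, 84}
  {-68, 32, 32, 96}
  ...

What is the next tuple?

{-75, 27, 64, 108}

First part: −7 each step; -33, -40, -47, -54, -61, -68 → -75.
For the second part, alternating steps +3, −5, +3, −5, …: 33, 36, 31, 34, 29, 32 → 27.
Third part goes 1, 2, 4, 8, 16, 32 → 64 (×2 each step).
Fourth part — +12 each step: 36, 48, 60, 72, 84, 96 → 108.
Combining the parts gives {-75, 27, 64, 108}.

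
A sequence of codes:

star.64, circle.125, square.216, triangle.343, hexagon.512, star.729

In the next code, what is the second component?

Second component: perfect cubes: 4³, 5³, 6³, …; 64, 125, 216, 343, 512, 729 → 1000.

1000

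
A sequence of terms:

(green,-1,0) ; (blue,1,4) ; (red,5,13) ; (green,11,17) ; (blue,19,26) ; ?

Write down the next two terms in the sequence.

For the colour, repeats green → blue → red: green, blue, red, green, blue → red → green.
Second value — differences are 2, 4, 6, … (increasing by 2 each time): -1, 1, 5, 11, 19 → 29 → 41.
Third value: alternating steps +4, +9, +4, +9, …, so 0, 4, 13, 17, 26 → 30 → 39.
Putting the parts together: (red,29,30) and then (green,41,39).

(red,29,30), (green,41,39)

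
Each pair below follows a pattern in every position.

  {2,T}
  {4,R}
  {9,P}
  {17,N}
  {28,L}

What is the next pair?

{42,J}

First value goes 2, 4, 9, 17, 28 → 42 (differences are 2, 5, 8, … (increasing by 3 each time)).
Letter: letters move back 2 places in the alphabet, so T, R, P, N, L → J.
So the next pair is {42,J}.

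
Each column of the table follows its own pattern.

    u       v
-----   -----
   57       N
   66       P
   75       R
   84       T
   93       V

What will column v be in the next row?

Column v — letters move forward 2 places in the alphabet: N, P, R, T, V → X.

X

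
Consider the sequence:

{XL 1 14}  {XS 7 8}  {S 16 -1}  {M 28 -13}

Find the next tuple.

Size goes XL, XS, S, M → L (runs through clothing sizes XS→XL).
Second part goes 1, 7, 16, 28 → 43 (differences are 6, 9, 12, … (increasing by 3 each time)).
Third part — together with the second part always sums to 15: 14, 8, -1, -13 → -28.
Combining the parts gives {L 43 -28}.

{L 43 -28}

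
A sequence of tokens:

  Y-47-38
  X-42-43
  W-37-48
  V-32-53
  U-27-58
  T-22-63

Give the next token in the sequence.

Letter goes Y, X, W, V, U, T → S (letters move back 1 place in the alphabet).
For the second component, −5 each step: 47, 42, 37, 32, 27, 22 → 17.
Third component goes 38, 43, 48, 53, 58, 63 → 68 (+5 each step).
Putting it together: S-17-68.

S-17-68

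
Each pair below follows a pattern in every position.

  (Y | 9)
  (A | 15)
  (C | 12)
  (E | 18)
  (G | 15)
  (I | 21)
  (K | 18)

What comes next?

Letter: Y, A, C, E, G, I, K → M (letters move forward 2 places in the alphabet, wrapping Z→A).
Second slot goes 9, 15, 12, 18, 15, 21, 18 → 24 (alternating steps +6, −3, +6, −3, …).
So the next pair is (M | 24).

(M | 24)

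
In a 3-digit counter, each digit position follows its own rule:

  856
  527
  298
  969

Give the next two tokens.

First digit goes 8, 5, 2, 9 → 6 → 3 (−3 each step, mod 10).
For the second digit, −3 each step, mod 10: 5, 2, 9, 6 → 3 → 0.
Third digit: +1 each step, mod 10; 6, 7, 8, 9 → 0 → 1.
So the next two tokens are 630 and 301.

630 then 301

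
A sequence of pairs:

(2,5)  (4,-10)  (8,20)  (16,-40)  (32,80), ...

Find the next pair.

(64,-160)

First part — ×2 each step: 2, 4, 8, 16, 32 → 64.
For the second part, ×(-2) each step: 5, -10, 20, -40, 80 → -160.
Combining the parts gives (64,-160).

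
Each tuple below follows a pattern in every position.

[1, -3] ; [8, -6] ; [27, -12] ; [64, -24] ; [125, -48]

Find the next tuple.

[216, -96]

First slot — perfect cubes: 1³, 2³, 3³, …: 1, 8, 27, 64, 125 → 216.
Second slot goes -3, -6, -12, -24, -48 → -96 (×2 each step).
Combining the parts gives [216, -96].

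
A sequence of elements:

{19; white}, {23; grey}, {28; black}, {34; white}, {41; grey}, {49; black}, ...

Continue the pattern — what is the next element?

First entry: differences are 4, 5, 6, … (increasing by 1 each time), so 19, 23, 28, 34, 41, 49 → 58.
Shade: repeats white → grey → black; white, grey, black, white, grey, black → white.
Putting it together: {58; white}.

{58; white}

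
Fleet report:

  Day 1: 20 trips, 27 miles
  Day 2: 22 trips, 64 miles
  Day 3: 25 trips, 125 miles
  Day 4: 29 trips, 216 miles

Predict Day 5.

34 trips, 343 miles

Trips: differences are 2, 3, 4, … (increasing by 1 each time); 20, 22, 25, 29 → 34.
Miles goes 27, 64, 125, 216 → 343 (perfect cubes: 3³, 4³, 5³, …).
Combining the parts gives 34 trips, 343 miles.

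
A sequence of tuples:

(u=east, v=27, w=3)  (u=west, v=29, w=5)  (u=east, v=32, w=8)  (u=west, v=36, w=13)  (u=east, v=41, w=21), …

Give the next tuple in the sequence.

For the u, alternates east ↔ west: east, west, east, west, east → west.
For the v, differences are 2, 3, 4, … (increasing by 1 each time): 27, 29, 32, 36, 41 → 47.
W: 3, 5, 8, 13, 21 → 34 (each term is the sum of the two before it).
So the next tuple is (u=west, v=47, w=34).

(u=west, v=47, w=34)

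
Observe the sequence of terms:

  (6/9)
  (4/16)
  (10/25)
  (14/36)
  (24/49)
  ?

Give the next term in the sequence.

First slot: each term is the sum of the two before it; 6, 4, 10, 14, 24 → 38.
Second slot goes 9, 16, 25, 36, 49 → 64 (perfect squares: 3², 4², 5², …).
Combining the parts gives (38/64).

(38/64)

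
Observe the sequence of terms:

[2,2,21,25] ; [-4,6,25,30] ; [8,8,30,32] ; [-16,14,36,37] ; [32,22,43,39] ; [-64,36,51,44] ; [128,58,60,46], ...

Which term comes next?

For the first entry, ×(-2) each step: 2, -4, 8, -16, 32, -64, 128 → -256.
Second entry — each term is the sum of the two before it: 2, 6, 8, 14, 22, 36, 58 → 94.
Third entry goes 21, 25, 30, 36, 43, 51, 60 → 70 (differences are 4, 5, 6, … (increasing by 1 each time)).
For the fourth entry, alternating steps +5, +2, +5, +2, …: 25, 30, 32, 37, 39, 44, 46 → 51.
Combining the parts gives [-256,94,70,51].

[-256,94,70,51]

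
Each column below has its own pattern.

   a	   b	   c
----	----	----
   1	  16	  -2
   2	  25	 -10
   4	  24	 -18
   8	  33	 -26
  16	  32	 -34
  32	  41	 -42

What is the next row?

64  40  -50

Column a goes 1, 2, 4, 8, 16, 32 → 64 (×2 each step).
Column b — alternating steps +9, −1, +9, −1, …: 16, 25, 24, 33, 32, 41 → 40.
Column c: -2, -10, -18, -26, -34, -42 → -50 (−8 each step).
Putting it together: 64  40  -50.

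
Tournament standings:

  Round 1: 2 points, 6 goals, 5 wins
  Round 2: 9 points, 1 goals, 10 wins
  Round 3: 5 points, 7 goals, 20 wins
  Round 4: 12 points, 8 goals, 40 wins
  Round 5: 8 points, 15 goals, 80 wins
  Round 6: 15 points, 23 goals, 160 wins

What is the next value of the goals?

38

Goals: each term is the sum of the two before it, so 6, 1, 7, 8, 15, 23 → 38.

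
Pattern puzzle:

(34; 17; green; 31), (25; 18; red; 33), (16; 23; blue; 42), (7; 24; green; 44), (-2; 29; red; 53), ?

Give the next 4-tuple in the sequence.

First component — −9 each step: 34, 25, 16, 7, -2 → -11.
Second component: alternating steps +1, +5, +1, +5, …, so 17, 18, 23, 24, 29 → 30.
For the colour, repeats green → red → blue: green, red, blue, green, red → blue.
Fourth component: 31, 33, 42, 44, 53 → 55 (alternating steps +2, +9, +2, +9, …).
So the next 4-tuple is (-11; 30; blue; 55).

(-11; 30; blue; 55)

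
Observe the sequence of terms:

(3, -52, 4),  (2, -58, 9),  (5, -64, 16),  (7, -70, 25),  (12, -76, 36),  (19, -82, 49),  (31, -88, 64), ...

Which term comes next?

(50, -94, 81)

First part: 3, 2, 5, 7, 12, 19, 31 → 50 (each term is the sum of the two before it).
For the second part, −6 each step: -52, -58, -64, -70, -76, -82, -88 → -94.
Third part — perfect squares: 2², 3², 4², …: 4, 9, 16, 25, 36, 49, 64 → 81.
Combining the parts gives (50, -94, 81).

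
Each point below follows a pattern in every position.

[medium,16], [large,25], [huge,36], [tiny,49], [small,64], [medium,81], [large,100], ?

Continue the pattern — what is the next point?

For the size, repeats medium → large → huge → tiny → small: medium, large, huge, tiny, small, medium, large → huge.
Second value — perfect squares: 4², 5², 6², …: 16, 25, 36, 49, 64, 81, 100 → 121.
Combining the parts gives [huge,121].

[huge,121]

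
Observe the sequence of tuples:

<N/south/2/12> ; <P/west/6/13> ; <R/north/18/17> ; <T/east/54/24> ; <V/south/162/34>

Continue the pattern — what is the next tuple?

Letter goes N, P, R, T, V → X (letters move forward 2 places in the alphabet).
Direction: south, west, north, east, south → west (repeats south → west → north → east).
Third slot: ×3 each step; 2, 6, 18, 54, 162 → 486.
Fourth slot: differences are 1, 4, 7, … (increasing by 3 each time), so 12, 13, 17, 24, 34 → 47.
Combining the parts gives <X/west/486/47>.

<X/west/486/47>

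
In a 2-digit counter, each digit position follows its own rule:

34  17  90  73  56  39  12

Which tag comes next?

95

For the first digit, −2 each step, mod 10: 3, 1, 9, 7, 5, 3, 1 → 9.
Second digit — +3 each step, mod 10: 4, 7, 0, 3, 6, 9, 2 → 5.
So the next tag is 95.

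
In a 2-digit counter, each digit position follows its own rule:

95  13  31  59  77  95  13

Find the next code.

31

First digit goes 9, 1, 3, 5, 7, 9, 1 → 3 (+2 each step, mod 10).
Second digit: 5, 3, 1, 9, 7, 5, 3 → 1 (−2 each step, mod 10).
Combining the parts gives 31.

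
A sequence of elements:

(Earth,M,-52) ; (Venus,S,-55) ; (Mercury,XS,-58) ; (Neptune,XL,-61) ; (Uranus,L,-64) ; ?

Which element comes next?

(Saturn,M,-67)

Planet goes Earth, Venus, Mercury, Neptune, Uranus → Saturn (runs backward through the planets Mercury→Neptune).
For the size, runs backward through clothing sizes XS→XL: M, S, XS, XL, L → M.
Third part — −3 each step: -52, -55, -58, -61, -64 → -67.
So the next element is (Saturn,M,-67).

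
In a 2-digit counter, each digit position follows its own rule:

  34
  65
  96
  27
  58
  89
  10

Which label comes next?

First digit: +3 each step, mod 10; 3, 6, 9, 2, 5, 8, 1 → 4.
For the second digit, +1 each step, mod 10: 4, 5, 6, 7, 8, 9, 0 → 1.
So the next label is 41.

41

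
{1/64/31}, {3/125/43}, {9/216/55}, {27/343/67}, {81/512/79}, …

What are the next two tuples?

{243/729/91}, {729/1000/103}

First value: ×3 each step, so 1, 3, 9, 27, 81 → 243 → 729.
Second value — perfect cubes: 4³, 5³, 6³, …: 64, 125, 216, 343, 512 → 729 → 1000.
Third value: +12 each step, so 31, 43, 55, 67, 79 → 91 → 103.
So the next two tuples are {243/729/91} and {729/1000/103}.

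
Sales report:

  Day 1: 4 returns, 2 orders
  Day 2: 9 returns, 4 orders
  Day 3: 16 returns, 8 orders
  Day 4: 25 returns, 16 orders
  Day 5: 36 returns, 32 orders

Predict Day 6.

For the returns, perfect squares: 2², 3², 4², …: 4, 9, 16, 25, 36 → 49.
Orders — ×2 each step: 2, 4, 8, 16, 32 → 64.
Putting it together: 49 returns, 64 orders.

49 returns, 64 orders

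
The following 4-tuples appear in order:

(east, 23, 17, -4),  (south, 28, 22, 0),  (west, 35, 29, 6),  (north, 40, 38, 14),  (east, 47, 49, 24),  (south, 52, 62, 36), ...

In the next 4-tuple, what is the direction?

Direction — repeats east → south → west → north: east, south, west, north, east, south → west.
Second entry: alternating steps +5, +7, +5, +7, …; 23, 28, 35, 40, 47, 52 → 59.
Third entry: 17, 22, 29, 38, 49, 62 → 77 (differences are 5, 7, 9, … (increasing by 2 each time)).
For the fourth entry, differences are 4, 6, 8, … (increasing by 2 each time): -4, 0, 6, 14, 24, 36 → 50.

west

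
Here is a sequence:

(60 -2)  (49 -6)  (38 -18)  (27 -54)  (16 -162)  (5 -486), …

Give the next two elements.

(-6 -1458), (-17 -4374)

First part: 60, 49, 38, 27, 16, 5 → -6 → -17 (−11 each step).
For the second part, ×3 each step: -2, -6, -18, -54, -162, -486 → -1458 → -4374.
So the next two elements are (-6 -1458) and (-17 -4374).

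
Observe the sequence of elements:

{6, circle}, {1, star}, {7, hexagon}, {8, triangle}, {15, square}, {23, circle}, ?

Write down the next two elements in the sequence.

{38, star}, {61, hexagon}

For the first component, each term is the sum of the two before it: 6, 1, 7, 8, 15, 23 → 38 → 61.
Shape: circle, star, hexagon, triangle, square, circle → star → hexagon (repeats circle → star → hexagon → triangle → square).
Putting the parts together: {38, star} and then {61, hexagon}.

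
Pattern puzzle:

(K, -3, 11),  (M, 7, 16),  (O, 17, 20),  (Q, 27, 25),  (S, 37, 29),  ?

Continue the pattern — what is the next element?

(U, 47, 34)

Letter goes K, M, O, Q, S → U (letters move forward 2 places in the alphabet).
Second part — +10 each step: -3, 7, 17, 27, 37 → 47.
Third part: alternating steps +5, +4, +5, +4, …; 11, 16, 20, 25, 29 → 34.
Putting it together: (U, 47, 34).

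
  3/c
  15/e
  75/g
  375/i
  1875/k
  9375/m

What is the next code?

46875/o

First component — ×5 each step: 3, 15, 75, 375, 1875, 9375 → 46875.
Letter: c, e, g, i, k, m → o (letters move forward 2 places in the alphabet).
Combining the parts gives 46875/o.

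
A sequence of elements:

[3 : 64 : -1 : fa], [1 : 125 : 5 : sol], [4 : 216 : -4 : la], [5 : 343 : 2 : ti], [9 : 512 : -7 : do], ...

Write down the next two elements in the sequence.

First slot: 3, 1, 4, 5, 9 → 14 → 23 (each term is the sum of the two before it).
For the second slot, perfect cubes: 4³, 5³, 6³, …: 64, 125, 216, 343, 512 → 729 → 1000.
Third slot: alternating steps +6, −9, +6, −9, …; -1, 5, -4, 2, -7 → -1 → -10.
Note goes fa, sol, la, ti, do → re → mi (runs through the solfège scale do→ti).
Putting the parts together: [14 : 729 : -1 : re] and then [23 : 1000 : -10 : mi].

[14 : 729 : -1 : re], [23 : 1000 : -10 : mi]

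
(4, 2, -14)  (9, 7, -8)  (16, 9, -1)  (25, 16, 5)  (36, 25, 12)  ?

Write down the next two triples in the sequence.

For the first entry, perfect squares: 2², 3², 4², …: 4, 9, 16, 25, 36 → 49 → 64.
Second entry goes 2, 7, 9, 16, 25 → 41 → 66 (each term is the sum of the two before it).
Third entry: alternating steps +6, +7, +6, +7, …, so -14, -8, -1, 5, 12 → 18 → 25.
So the next two triples are (49, 41, 18) and (64, 66, 25).

(49, 41, 18), (64, 66, 25)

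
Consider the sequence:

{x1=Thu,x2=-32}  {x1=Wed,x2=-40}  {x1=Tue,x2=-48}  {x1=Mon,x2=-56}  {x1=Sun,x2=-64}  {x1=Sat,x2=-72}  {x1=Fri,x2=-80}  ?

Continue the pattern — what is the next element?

{x1=Thu,x2=-88}

X1: Thu, Wed, Tue, Mon, Sun, Sat, Fri → Thu (runs backward through the weekdays Mon→Sun).
X2: −8 each step; -32, -40, -48, -56, -64, -72, -80 → -88.
Combining the parts gives {x1=Thu,x2=-88}.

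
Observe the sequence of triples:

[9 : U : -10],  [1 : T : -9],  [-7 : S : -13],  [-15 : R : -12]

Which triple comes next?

First part goes 9, 1, -7, -15 → -23 (−8 each step).
Letter goes U, T, S, R → Q (letters move back 1 place in the alphabet).
Third part goes -10, -9, -13, -12 → -16 (alternating steps +1, −4, +1, −4, …).
Combining the parts gives [-23 : Q : -16].

[-23 : Q : -16]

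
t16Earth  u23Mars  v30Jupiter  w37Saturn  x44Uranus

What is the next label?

y51Neptune

Letter — letters move forward 1 place in the alphabet: t, u, v, w, x → y.
Second component: 16, 23, 30, 37, 44 → 51 (+7 each step).
Planet: Earth, Mars, Jupiter, Saturn, Uranus → Neptune (runs through the planets Mercury→Neptune).
Combining the parts gives y51Neptune.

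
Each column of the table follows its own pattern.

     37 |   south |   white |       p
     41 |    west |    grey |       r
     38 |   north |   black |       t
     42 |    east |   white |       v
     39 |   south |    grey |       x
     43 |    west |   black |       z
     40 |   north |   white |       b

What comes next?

44  east  grey  d

For the first component, alternating steps +4, −3, +4, −3, …: 37, 41, 38, 42, 39, 43, 40 → 44.
Direction — repeats south → west → north → east: south, west, north, east, south, west, north → east.
Shade: white, grey, black, white, grey, black, white → grey (repeats white → grey → black).
For the letter, letters move forward 2 places in the alphabet, wrapping Z→A: p, r, t, v, x, z, b → d.
Putting it together: 44  east  grey  d.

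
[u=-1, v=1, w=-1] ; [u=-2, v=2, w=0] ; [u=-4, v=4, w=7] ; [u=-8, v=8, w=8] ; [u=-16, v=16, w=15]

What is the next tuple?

U goes -1, -2, -4, -8, -16 → -32 (×2 each step).
V — ×2 each step: 1, 2, 4, 8, 16 → 32.
W: alternating steps +1, +7, +1, +7, …; -1, 0, 7, 8, 15 → 16.
Combining the parts gives [u=-32, v=32, w=16].

[u=-32, v=32, w=16]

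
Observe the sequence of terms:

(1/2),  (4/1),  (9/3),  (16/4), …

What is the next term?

First value goes 1, 4, 9, 16 → 25 (perfect squares: 1², 2², 3², …).
Second value — each term is the sum of the two before it: 2, 1, 3, 4 → 7.
So the next term is (25/7).

(25/7)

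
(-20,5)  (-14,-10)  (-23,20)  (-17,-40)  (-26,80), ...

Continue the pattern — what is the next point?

(-20,-160)

For the first part, alternating steps +6, −9, +6, −9, …: -20, -14, -23, -17, -26 → -20.
Second part goes 5, -10, 20, -40, 80 → -160 (×(-2) each step).
Combining the parts gives (-20,-160).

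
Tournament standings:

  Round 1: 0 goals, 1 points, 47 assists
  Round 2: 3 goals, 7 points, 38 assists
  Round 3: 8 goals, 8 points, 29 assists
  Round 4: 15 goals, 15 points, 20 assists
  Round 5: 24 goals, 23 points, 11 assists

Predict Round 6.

Goals goes 0, 3, 8, 15, 24 → 35 (differences are 3, 5, 7, … (increasing by 2 each time)).
Points — each term is the sum of the two before it: 1, 7, 8, 15, 23 → 38.
Assists goes 47, 38, 29, 20, 11 → 2 (−9 each step).
So the next row is 35 goals, 38 points, 2 assists.

35 goals, 38 points, 2 assists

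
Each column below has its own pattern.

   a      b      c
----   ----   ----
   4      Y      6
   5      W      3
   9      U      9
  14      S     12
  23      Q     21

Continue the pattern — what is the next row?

37  O  33

Column a: each term is the sum of the two before it; 4, 5, 9, 14, 23 → 37.
Column b — letters move back 2 places in the alphabet: Y, W, U, S, Q → O.
Column c — each term is the sum of the two before it: 6, 3, 9, 12, 21 → 33.
Putting it together: 37  O  33.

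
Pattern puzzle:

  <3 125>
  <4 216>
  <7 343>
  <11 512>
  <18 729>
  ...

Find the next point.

First component: each term is the sum of the two before it; 3, 4, 7, 11, 18 → 29.
Second component: perfect cubes: 5³, 6³, 7³, …; 125, 216, 343, 512, 729 → 1000.
Combining the parts gives <29 1000>.

<29 1000>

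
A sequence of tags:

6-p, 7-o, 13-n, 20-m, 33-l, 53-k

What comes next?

86-j

First component: each term is the sum of the two before it, so 6, 7, 13, 20, 33, 53 → 86.
Letter: letters move back 1 place in the alphabet; p, o, n, m, l, k → j.
Combining the parts gives 86-j.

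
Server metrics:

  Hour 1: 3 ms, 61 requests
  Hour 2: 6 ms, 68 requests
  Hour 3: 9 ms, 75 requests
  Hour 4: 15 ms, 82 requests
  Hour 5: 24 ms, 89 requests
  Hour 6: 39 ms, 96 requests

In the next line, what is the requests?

Ms: 3, 6, 9, 15, 24, 39 → 63 (each term is the sum of the two before it).
Requests: 61, 68, 75, 82, 89, 96 → 103 (+7 each step).

103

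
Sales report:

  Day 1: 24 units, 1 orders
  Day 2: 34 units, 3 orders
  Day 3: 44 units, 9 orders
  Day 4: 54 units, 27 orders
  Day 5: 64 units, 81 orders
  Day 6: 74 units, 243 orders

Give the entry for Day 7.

Units: +10 each step; 24, 34, 44, 54, 64, 74 → 84.
Orders — ×3 each step: 1, 3, 9, 27, 81, 243 → 729.
Combining the parts gives 84 units, 729 orders.

84 units, 729 orders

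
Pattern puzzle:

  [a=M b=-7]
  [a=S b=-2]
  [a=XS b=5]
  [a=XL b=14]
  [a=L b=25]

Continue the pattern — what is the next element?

For the a, runs backward through clothing sizes XS→XL: M, S, XS, XL, L → M.
B: -7, -2, 5, 14, 25 → 38 (differences are 5, 7, 9, … (increasing by 2 each time)).
Putting it together: [a=M b=38].

[a=M b=38]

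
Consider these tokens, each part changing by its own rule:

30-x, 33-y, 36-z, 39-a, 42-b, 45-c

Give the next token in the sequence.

48-d

First component: 30, 33, 36, 39, 42, 45 → 48 (+3 each step).
Letter: letters move forward 1 place in the alphabet, wrapping Z→A, so x, y, z, a, b, c → d.
Putting it together: 48-d.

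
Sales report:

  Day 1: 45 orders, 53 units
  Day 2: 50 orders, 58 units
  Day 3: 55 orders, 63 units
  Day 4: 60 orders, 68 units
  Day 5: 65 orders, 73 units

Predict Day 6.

70 orders, 78 units

For the orders, +5 each step: 45, 50, 55, 60, 65 → 70.
Units — always 8 more than the orders: 53, 58, 63, 68, 73 → 78.
So the next line is 70 orders, 78 units.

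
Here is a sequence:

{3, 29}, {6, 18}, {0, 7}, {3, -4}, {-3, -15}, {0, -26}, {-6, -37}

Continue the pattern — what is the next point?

{-3, -48}

First coordinate goes 3, 6, 0, 3, -3, 0, -6 → -3 (alternating steps +3, −6, +3, −6, …).
Second coordinate: −11 each step; 29, 18, 7, -4, -15, -26, -37 → -48.
Combining the parts gives {-3, -48}.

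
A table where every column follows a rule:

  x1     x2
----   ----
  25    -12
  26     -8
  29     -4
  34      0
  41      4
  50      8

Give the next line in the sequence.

61  12

Column x1: differences are 1, 3, 5, … (increasing by 2 each time); 25, 26, 29, 34, 41, 50 → 61.
Column x2: -12, -8, -4, 0, 4, 8 → 12 (+4 each step).
Putting it together: 61  12.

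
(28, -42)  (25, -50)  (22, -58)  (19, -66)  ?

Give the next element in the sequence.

For the first part, −3 each step: 28, 25, 22, 19 → 16.
Second part: -42, -50, -58, -66 → -74 (−8 each step).
Putting it together: (16, -74).

(16, -74)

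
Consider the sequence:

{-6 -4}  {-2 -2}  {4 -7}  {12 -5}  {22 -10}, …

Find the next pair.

{34 -8}

First value — differences are 4, 6, 8, … (increasing by 2 each time): -6, -2, 4, 12, 22 → 34.
For the second value, alternating steps +2, −5, +2, −5, …: -4, -2, -7, -5, -10 → -8.
Putting it together: {34 -8}.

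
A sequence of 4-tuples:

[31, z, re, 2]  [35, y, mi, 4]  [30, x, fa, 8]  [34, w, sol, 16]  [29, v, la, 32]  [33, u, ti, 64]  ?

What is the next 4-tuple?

First value: alternating steps +4, −5, +4, −5, …, so 31, 35, 30, 34, 29, 33 → 28.
Letter: letters move back 1 place in the alphabet; z, y, x, w, v, u → t.
Note: runs through the solfège scale do→ti; re, mi, fa, sol, la, ti → do.
For the fourth value, ×2 each step: 2, 4, 8, 16, 32, 64 → 128.
Combining the parts gives [28, t, do, 128].

[28, t, do, 128]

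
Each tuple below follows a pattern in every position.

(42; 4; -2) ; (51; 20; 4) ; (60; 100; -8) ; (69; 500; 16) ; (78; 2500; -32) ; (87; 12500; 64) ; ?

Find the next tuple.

First slot: +9 each step, so 42, 51, 60, 69, 78, 87 → 96.
Second slot: ×5 each step; 4, 20, 100, 500, 2500, 12500 → 62500.
Third slot goes -2, 4, -8, 16, -32, 64 → -128 (×(-2) each step).
So the next tuple is (96; 62500; -128).

(96; 62500; -128)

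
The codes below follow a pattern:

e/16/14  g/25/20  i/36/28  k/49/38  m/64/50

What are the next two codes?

Letter — letters move forward 2 places in the alphabet: e, g, i, k, m → o → q.
For the second component, perfect squares: 4², 5², 6², …: 16, 25, 36, 49, 64 → 81 → 100.
Third component goes 14, 20, 28, 38, 50 → 64 → 80 (differences are 6, 8, 10, … (increasing by 2 each time)).
Putting the parts together: o/81/64 and then q/100/80.

o/81/64, q/100/80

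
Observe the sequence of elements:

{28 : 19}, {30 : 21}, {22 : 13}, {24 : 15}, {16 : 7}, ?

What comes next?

{18 : 9}

For the first slot, alternating steps +2, −8, +2, −8, …: 28, 30, 22, 24, 16 → 18.
Second slot: always 9 less than the first slot; 19, 21, 13, 15, 7 → 9.
Combining the parts gives {18 : 9}.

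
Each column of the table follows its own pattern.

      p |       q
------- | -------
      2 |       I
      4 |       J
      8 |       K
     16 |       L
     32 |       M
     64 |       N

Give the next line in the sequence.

Column p goes 2, 4, 8, 16, 32, 64 → 128 (×2 each step).
Column q goes I, J, K, L, M, N → O (letters move forward 1 place in the alphabet).
So the next line is 128  O.

128  O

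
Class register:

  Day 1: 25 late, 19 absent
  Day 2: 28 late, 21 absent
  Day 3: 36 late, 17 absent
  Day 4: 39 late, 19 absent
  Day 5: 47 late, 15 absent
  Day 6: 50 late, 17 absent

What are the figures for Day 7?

58 late, 13 absent

Late goes 25, 28, 36, 39, 47, 50 → 58 (alternating steps +3, +8, +3, +8, …).
Absent: 19, 21, 17, 19, 15, 17 → 13 (alternating steps +2, −4, +2, −4, …).
Putting it together: 58 late, 13 absent.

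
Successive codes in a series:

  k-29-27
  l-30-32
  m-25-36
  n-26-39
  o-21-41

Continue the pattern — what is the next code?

Letter: letters move forward 1 place in the alphabet, so k, l, m, n, o → p.
For the second component, alternating steps +1, −5, +1, −5, …: 29, 30, 25, 26, 21 → 22.
Third component: differences are 5, 4, 3, … (decreasing by 1 each time), so 27, 32, 36, 39, 41 → 42.
Combining the parts gives p-22-42.

p-22-42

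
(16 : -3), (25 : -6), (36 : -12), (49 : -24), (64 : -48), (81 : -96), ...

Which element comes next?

For the first slot, perfect squares: 4², 5², 6², …: 16, 25, 36, 49, 64, 81 → 100.
Second slot: ×2 each step; -3, -6, -12, -24, -48, -96 → -192.
So the next element is (100 : -192).

(100 : -192)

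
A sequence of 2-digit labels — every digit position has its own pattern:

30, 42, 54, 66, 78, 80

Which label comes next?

For the first digit, +1 each step, mod 10: 3, 4, 5, 6, 7, 8 → 9.
For the second digit, +2 each step, mod 10: 0, 2, 4, 6, 8, 0 → 2.
So the next label is 92.

92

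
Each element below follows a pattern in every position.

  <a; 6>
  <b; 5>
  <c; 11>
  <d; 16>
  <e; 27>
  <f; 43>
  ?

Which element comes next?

Letter goes a, b, c, d, e, f → g (letters move forward 1 place in the alphabet).
Second slot — each term is the sum of the two before it: 6, 5, 11, 16, 27, 43 → 70.
Putting it together: <g; 70>.

<g; 70>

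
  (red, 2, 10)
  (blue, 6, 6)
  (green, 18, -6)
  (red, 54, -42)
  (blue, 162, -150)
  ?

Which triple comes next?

Colour: repeats red → blue → green, so red, blue, green, red, blue → green.
Second entry: 2, 6, 18, 54, 162 → 486 (×3 each step).
Third entry: together with the second entry always sums to 12; 10, 6, -6, -42, -150 → -474.
Combining the parts gives (green, 486, -474).

(green, 486, -474)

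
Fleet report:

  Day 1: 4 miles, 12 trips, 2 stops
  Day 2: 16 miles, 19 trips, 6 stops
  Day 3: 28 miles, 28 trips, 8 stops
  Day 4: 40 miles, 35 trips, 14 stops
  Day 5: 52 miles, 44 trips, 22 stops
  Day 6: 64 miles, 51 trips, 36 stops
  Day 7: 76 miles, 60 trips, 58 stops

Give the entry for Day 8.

Miles — +12 each step: 4, 16, 28, 40, 52, 64, 76 → 88.
Trips — alternating steps +7, +9, +7, +9, …: 12, 19, 28, 35, 44, 51, 60 → 67.
Stops: each term is the sum of the two before it, so 2, 6, 8, 14, 22, 36, 58 → 94.
Putting it together: 88 miles, 67 trips, 94 stops.

88 miles, 67 trips, 94 stops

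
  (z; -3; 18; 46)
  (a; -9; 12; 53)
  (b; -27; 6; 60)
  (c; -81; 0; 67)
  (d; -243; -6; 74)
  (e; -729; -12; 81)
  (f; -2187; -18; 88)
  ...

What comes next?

(g; -6561; -24; 95)

For the letter, letters move forward 1 place in the alphabet, wrapping Z→A: z, a, b, c, d, e, f → g.
Second entry goes -3, -9, -27, -81, -243, -729, -2187 → -6561 (×3 each step).
Third entry: 18, 12, 6, 0, -6, -12, -18 → -24 (−6 each step).
Fourth entry — +7 each step: 46, 53, 60, 67, 74, 81, 88 → 95.
So the next term is (g; -6561; -24; 95).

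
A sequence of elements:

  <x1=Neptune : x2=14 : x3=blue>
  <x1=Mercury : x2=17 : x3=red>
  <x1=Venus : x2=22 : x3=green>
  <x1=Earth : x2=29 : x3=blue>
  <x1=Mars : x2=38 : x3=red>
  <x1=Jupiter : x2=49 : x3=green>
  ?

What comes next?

For the x1, runs through the planets Mercury→Neptune: Neptune, Mercury, Venus, Earth, Mars, Jupiter → Saturn.
X2 goes 14, 17, 22, 29, 38, 49 → 62 (differences are 3, 5, 7, … (increasing by 2 each time)).
X3 — repeats blue → red → green: blue, red, green, blue, red, green → blue.
So the next element is <x1=Saturn : x2=62 : x3=blue>.

<x1=Saturn : x2=62 : x3=blue>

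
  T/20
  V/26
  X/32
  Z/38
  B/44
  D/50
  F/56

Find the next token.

H/62

Letter goes T, V, X, Z, B, D, F → H (letters move forward 2 places in the alphabet, wrapping Z→A).
Second component: 20, 26, 32, 38, 44, 50, 56 → 62 (+6 each step).
Putting it together: H/62.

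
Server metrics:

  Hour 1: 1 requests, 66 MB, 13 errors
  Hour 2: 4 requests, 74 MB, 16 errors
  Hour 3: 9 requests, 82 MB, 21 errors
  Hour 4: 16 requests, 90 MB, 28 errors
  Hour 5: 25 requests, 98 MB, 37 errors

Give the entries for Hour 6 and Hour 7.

36 requests, 106 MB, 48 errors; 49 requests, 114 MB, 61 errors

Requests: perfect squares: 1², 2², 3², …; 1, 4, 9, 16, 25 → 36 → 49.
MB: +8 each step; 66, 74, 82, 90, 98 → 106 → 114.
Errors goes 13, 16, 21, 28, 37 → 48 → 61 (always 12 more than the requests).
So the next two rows are 36 requests, 106 MB, 48 errors and 49 requests, 114 MB, 61 errors.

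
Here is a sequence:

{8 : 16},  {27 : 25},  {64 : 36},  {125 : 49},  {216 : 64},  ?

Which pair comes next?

First component: perfect cubes: 2³, 3³, 4³, …; 8, 27, 64, 125, 216 → 343.
Second component — perfect squares: 4², 5², 6², …: 16, 25, 36, 49, 64 → 81.
Combining the parts gives {343 : 81}.

{343 : 81}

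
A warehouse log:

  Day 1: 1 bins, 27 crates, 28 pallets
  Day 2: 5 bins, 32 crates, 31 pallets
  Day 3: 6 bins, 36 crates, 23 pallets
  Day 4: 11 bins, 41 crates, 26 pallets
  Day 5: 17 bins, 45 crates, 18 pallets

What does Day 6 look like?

Bins — each term is the sum of the two before it: 1, 5, 6, 11, 17 → 28.
Crates goes 27, 32, 36, 41, 45 → 50 (alternating steps +5, +4, +5, +4, …).
Pallets — alternating steps +3, −8, +3, −8, …: 28, 31, 23, 26, 18 → 21.
So the next line is 28 bins, 50 crates, 21 pallets.

28 bins, 50 crates, 21 pallets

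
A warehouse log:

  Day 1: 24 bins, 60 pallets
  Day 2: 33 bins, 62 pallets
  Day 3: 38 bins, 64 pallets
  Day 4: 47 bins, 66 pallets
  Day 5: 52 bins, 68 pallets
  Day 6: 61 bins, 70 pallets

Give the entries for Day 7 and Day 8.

Bins: alternating steps +9, +5, +9, +5, …, so 24, 33, 38, 47, 52, 61 → 66 → 75.
Pallets: +2 each step, so 60, 62, 64, 66, 68, 70 → 72 → 74.
Putting the parts together: 66 bins, 72 pallets and then 75 bins, 74 pallets.

66 bins, 72 pallets; 75 bins, 74 pallets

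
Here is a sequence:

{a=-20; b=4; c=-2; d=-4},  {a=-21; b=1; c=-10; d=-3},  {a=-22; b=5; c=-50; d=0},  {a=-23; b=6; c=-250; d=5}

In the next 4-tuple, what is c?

-1250

For the c, ×5 each step: -2, -10, -50, -250 → -1250.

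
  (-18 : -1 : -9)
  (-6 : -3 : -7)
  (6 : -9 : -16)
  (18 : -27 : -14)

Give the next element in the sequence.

(30 : -81 : -23)

First component — +12 each step: -18, -6, 6, 18 → 30.
Second component goes -1, -3, -9, -27 → -81 (×3 each step).
Third component: -9, -7, -16, -14 → -23 (alternating steps +2, −9, +2, −9, …).
Combining the parts gives (30 : -81 : -23).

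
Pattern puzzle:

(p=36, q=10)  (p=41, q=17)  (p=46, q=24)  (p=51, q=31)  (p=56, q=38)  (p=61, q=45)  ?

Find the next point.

P: +5 each step; 36, 41, 46, 51, 56, 61 → 66.
Q: +7 each step; 10, 17, 24, 31, 38, 45 → 52.
Combining the parts gives (p=66, q=52).

(p=66, q=52)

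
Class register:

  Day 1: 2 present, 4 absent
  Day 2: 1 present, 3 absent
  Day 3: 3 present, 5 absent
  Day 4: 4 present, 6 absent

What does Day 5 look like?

For the present, each term is the sum of the two before it: 2, 1, 3, 4 → 7.
Absent: 4, 3, 5, 6 → 9 (always 2 more than the present).
So the next row is 7 present, 9 absent.

7 present, 9 absent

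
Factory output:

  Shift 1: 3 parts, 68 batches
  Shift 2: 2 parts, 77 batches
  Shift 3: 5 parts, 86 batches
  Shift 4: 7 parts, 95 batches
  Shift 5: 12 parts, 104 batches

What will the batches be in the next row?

113

Parts: 3, 2, 5, 7, 12 → 19 (each term is the sum of the two before it).
For the batches, +9 each step: 68, 77, 86, 95, 104 → 113.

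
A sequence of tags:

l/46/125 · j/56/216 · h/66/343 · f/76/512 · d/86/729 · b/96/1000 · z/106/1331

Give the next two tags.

x/116/1728, v/126/2197

Letter goes l, j, h, f, d, b, z → x → v (letters move back 2 places in the alphabet, wrapping A→Z).
Second component: 46, 56, 66, 76, 86, 96, 106 → 116 → 126 (+10 each step).
Third component: perfect cubes: 5³, 6³, 7³, …, so 125, 216, 343, 512, 729, 1000, 1331 → 1728 → 2197.
So the next two tags are x/116/1728 and v/126/2197.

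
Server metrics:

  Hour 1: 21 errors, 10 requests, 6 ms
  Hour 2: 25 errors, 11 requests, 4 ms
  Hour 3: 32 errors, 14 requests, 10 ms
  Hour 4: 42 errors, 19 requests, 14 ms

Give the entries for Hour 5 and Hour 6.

Errors goes 21, 25, 32, 42 → 55 → 71 (differences are 4, 7, 10, … (increasing by 3 each time)).
For the requests, differences are 1, 3, 5, … (increasing by 2 each time): 10, 11, 14, 19 → 26 → 35.
Ms: 6, 4, 10, 14 → 24 → 38 (each term is the sum of the two before it).
So the next two rows are 55 errors, 26 requests, 24 ms and 71 errors, 35 requests, 38 ms.

55 errors, 26 requests, 24 ms; 71 errors, 35 requests, 38 ms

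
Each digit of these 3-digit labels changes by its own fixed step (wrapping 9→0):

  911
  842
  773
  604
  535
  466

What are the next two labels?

First digit: −1 each step, mod 10; 9, 8, 7, 6, 5, 4 → 3 → 2.
Second digit: +3 each step, mod 10; 1, 4, 7, 0, 3, 6 → 9 → 2.
Third digit — +1 each step, mod 10: 1, 2, 3, 4, 5, 6 → 7 → 8.
So the next two labels are 397 and 228.

397 then 228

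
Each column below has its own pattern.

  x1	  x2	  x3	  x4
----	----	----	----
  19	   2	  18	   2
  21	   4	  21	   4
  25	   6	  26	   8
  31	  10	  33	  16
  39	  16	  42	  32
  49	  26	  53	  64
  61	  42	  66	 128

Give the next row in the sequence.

Column x1 — differences are 2, 4, 6, … (increasing by 2 each time): 19, 21, 25, 31, 39, 49, 61 → 75.
Column x2: each term is the sum of the two before it; 2, 4, 6, 10, 16, 26, 42 → 68.
Column x3 goes 18, 21, 26, 33, 42, 53, 66 → 81 (differences are 3, 5, 7, … (increasing by 2 each time)).
Column x4 — ×2 each step: 2, 4, 8, 16, 32, 64, 128 → 256.
Combining the parts gives 75  68  81  256.

75  68  81  256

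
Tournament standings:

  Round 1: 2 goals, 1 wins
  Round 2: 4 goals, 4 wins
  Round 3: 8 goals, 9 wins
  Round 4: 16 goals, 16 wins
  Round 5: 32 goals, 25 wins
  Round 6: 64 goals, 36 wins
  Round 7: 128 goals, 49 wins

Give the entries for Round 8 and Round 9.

Goals — ×2 each step: 2, 4, 8, 16, 32, 64, 128 → 256 → 512.
Wins: perfect squares: 1², 2², 3², …, so 1, 4, 9, 16, 25, 36, 49 → 64 → 81.
Putting the parts together: 256 goals, 64 wins and then 512 goals, 81 wins.

256 goals, 64 wins; 512 goals, 81 wins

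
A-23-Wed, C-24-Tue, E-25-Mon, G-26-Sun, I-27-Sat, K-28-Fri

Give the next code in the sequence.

M-29-Thu

Letter goes A, C, E, G, I, K → M (letters move forward 2 places in the alphabet).
Second component: 23, 24, 25, 26, 27, 28 → 29 (+1 each step).
Day: runs backward through the weekdays Mon→Sun; Wed, Tue, Mon, Sun, Sat, Fri → Thu.
Combining the parts gives M-29-Thu.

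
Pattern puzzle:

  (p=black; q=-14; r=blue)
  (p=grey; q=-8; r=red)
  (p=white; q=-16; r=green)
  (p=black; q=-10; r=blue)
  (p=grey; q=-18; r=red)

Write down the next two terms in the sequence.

P: repeats black → grey → white, so black, grey, white, black, grey → white → black.
Q: -14, -8, -16, -10, -18 → -12 → -20 (alternating steps +6, −8, +6, −8, …).
For the r, repeats blue → red → green: blue, red, green, blue, red → green → blue.
Putting the parts together: (p=white; q=-12; r=green) and then (p=black; q=-20; r=blue).

(p=white; q=-12; r=green), (p=black; q=-20; r=blue)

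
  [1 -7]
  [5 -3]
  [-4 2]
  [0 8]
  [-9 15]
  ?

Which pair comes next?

[-5 23]

For the first entry, alternating steps +4, −9, +4, −9, …: 1, 5, -4, 0, -9 → -5.
Second entry: -7, -3, 2, 8, 15 → 23 (differences are 4, 5, 6, … (increasing by 1 each time)).
Putting it together: [-5 23].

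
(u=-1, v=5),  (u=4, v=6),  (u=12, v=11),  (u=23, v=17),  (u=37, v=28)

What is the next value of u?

U: differences are 5, 8, 11, … (increasing by 3 each time), so -1, 4, 12, 23, 37 → 54.

54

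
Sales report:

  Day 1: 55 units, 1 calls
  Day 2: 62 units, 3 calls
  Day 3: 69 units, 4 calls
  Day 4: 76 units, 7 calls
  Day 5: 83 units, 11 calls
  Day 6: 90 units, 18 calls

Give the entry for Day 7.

For the units, +7 each step: 55, 62, 69, 76, 83, 90 → 97.
For the calls, each term is the sum of the two before it: 1, 3, 4, 7, 11, 18 → 29.
Putting it together: 97 units, 29 calls.

97 units, 29 calls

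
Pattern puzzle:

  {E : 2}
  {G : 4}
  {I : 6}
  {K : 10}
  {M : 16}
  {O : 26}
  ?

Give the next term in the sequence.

{Q : 42}

Letter goes E, G, I, K, M, O → Q (letters move forward 2 places in the alphabet).
Second slot goes 2, 4, 6, 10, 16, 26 → 42 (each term is the sum of the two before it).
So the next term is {Q : 42}.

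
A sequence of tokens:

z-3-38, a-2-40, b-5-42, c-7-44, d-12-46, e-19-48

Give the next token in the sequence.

Letter — letters move forward 1 place in the alphabet, wrapping Z→A: z, a, b, c, d, e → f.
Second component: each term is the sum of the two before it; 3, 2, 5, 7, 12, 19 → 31.
Third component — +2 each step: 38, 40, 42, 44, 46, 48 → 50.
Putting it together: f-31-50.

f-31-50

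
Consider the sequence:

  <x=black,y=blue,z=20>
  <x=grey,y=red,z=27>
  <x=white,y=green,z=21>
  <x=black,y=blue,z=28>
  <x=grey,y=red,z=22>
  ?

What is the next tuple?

For the x, repeats black → grey → white: black, grey, white, black, grey → white.
For the y, repeats blue → red → green: blue, red, green, blue, red → green.
Z: 20, 27, 21, 28, 22 → 29 (alternating steps +7, −6, +7, −6, …).
Putting it together: <x=white,y=green,z=29>.

<x=white,y=green,z=29>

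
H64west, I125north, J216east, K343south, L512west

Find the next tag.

For the letter, letters move forward 1 place in the alphabet: H, I, J, K, L → M.
Second component: perfect cubes: 4³, 5³, 6³, …; 64, 125, 216, 343, 512 → 729.
Direction — repeats west → north → east → south: west, north, east, south, west → north.
Putting it together: M729north.

M729north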